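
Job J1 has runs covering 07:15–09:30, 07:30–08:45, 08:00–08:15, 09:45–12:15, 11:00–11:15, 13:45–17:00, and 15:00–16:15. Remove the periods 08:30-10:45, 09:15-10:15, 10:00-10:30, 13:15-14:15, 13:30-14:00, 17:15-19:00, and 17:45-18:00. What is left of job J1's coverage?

07:15-08:30, 10:45-12:15, 14:15-17:00

Merge the first list: 07:15-09:30, 09:45-12:15, 13:45-17:00.
Merge the second list: 08:30-10:45, 13:15-14:15, 17:15-19:00.
07:15-09:30 \ B = 07:15-08:30.
09:45-12:15 \ B = 10:45-12:15.
13:45-17:00 \ B = 14:15-17:00.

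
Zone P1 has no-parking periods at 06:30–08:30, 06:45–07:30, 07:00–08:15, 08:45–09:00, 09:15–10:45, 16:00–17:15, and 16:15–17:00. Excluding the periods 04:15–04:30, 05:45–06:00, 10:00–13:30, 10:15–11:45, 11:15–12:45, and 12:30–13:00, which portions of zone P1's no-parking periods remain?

06:30–08:30, 08:45–09:00, 09:15–10:00, 16:00–17:15

Merge the first list: 06:30–08:30, 08:45–09:00, 09:15–10:45, 16:00–17:15.
Merge the second list: 04:15–04:30, 05:45–06:00, 10:00–13:30.
06:30–08:30: no B overlap → unchanged.
08:45–09:00: no B overlap → unchanged.
09:15–10:45 minus B → 09:15–10:00.
16:00–17:15: no B overlap → unchanged.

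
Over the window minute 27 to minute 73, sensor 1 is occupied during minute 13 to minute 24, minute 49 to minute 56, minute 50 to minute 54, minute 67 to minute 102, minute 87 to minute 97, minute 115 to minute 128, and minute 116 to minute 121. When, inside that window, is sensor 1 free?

Covered (merged): minute 13 to minute 24, minute 49 to minute 56, minute 67 to minute 102, minute 115 to minute 128.
Uncovered inside minute 27 to minute 73: minute 27 to minute 49, minute 56 to minute 67.

minute 27 to minute 49, minute 56 to minute 67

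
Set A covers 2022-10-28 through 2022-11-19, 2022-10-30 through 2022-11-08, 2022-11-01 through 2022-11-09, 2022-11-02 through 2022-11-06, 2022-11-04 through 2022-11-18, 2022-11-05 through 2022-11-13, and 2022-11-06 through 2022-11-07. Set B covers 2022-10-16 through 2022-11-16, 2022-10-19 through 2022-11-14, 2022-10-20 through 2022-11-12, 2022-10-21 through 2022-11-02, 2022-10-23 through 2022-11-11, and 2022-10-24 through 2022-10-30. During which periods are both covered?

First set merges to 2022-10-28 through 2022-11-19.
Second set merges to 2022-10-16 through 2022-11-16.
2022-10-28 through 2022-11-19 meets the second set on 2022-10-28 through 2022-11-16.

2022-10-28 through 2022-11-16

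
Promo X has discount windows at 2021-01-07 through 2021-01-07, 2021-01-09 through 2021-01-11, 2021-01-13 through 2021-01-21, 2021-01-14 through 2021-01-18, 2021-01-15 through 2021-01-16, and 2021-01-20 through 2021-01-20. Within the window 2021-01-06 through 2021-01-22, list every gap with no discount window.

The merged coverage is 2021-01-07 through 2021-01-07, 2021-01-09 through 2021-01-11, 2021-01-13 through 2021-01-21.
Uncovered inside 2021-01-06 through 2021-01-22: 2021-01-06 through 2021-01-06, 2021-01-08 through 2021-01-08, 2021-01-12 through 2021-01-12, 2021-01-22 through 2021-01-22.

2021-01-06 through 2021-01-06, 2021-01-08 through 2021-01-08, 2021-01-12 through 2021-01-12, 2021-01-22 through 2021-01-22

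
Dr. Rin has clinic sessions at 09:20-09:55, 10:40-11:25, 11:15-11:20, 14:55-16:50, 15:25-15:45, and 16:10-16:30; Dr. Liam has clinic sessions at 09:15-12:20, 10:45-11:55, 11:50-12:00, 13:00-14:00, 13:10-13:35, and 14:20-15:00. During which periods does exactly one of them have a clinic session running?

09:15-09:20, 09:55-10:40, 11:25-12:20, 13:00-14:00, 14:20-14:55, 15:00-16:50

First set merges to 09:20-09:55, 10:40-11:25, 14:55-16:50.
Second set merges to 09:15-12:20, 13:00-14:00, 14:20-15:00.
Only in the first: 15:00-16:50.
Only in the second: 09:15-09:20, 09:55-10:40, 11:25-12:20, 13:00-14:00, 14:20-14:55.
Together these are the periods covered by exactly one.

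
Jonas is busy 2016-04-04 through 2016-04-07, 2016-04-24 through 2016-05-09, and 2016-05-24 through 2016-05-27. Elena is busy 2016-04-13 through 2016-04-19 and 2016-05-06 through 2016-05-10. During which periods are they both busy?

2016-04-04 through 2016-04-07: no overlap with the second set.
2016-04-24 through 2016-05-09 meets the second set on 2016-05-06 through 2016-05-09.
2016-05-24 through 2016-05-27: no overlap with the second set.

2016-05-06 through 2016-05-09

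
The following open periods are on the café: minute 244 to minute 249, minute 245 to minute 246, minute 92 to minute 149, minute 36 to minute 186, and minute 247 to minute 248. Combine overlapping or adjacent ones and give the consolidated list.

Sort by start: minute 36 to minute 186, minute 92 to minute 149, minute 244 to minute 249, minute 245 to minute 246, minute 247 to minute 248.
minute 92 to minute 149 overlaps/touches minute 36 to minute 186 → extend to minute 36 to minute 186.
minute 244 to minute 249 is disjoint → start new block.
minute 245 to minute 246 overlaps/touches minute 244 to minute 249 → extend to minute 244 to minute 249.
minute 247 to minute 248 overlaps/touches minute 244 to minute 249 → extend to minute 244 to minute 249.

minute 36 to minute 186, minute 244 to minute 249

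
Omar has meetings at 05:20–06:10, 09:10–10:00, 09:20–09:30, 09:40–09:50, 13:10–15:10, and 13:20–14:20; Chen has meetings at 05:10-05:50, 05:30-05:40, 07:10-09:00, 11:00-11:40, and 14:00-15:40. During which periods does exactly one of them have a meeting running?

Merge the first list: 05:20-06:10, 09:10-10:00, 13:10-15:10.
Merge the second list: 05:10-05:50, 07:10-09:00, 11:00-11:40, 14:00-15:40.
A but not B: 05:50-06:10, 09:10-10:00, 13:10-14:00.
B but not A: 05:10-05:20, 07:10-09:00, 11:00-11:40, 15:10-15:40.
Combining gives A △ B.

05:10-05:20, 05:50-06:10, 07:10-09:00, 09:10-10:00, 11:00-11:40, 13:10-14:00, 15:10-15:40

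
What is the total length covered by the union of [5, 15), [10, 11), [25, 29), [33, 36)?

Merged: [5, 15), [25, 29), [33, 36).
Lengths: 10 + 4 + 3 = 17.

17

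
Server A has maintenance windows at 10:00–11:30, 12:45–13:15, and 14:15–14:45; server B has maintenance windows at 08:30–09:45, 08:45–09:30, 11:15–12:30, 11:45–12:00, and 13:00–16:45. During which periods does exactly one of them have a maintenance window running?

08:30-09:45, 10:00-11:15, 11:30-12:30, 12:45-13:00, 13:15-14:15, 14:45-16:45

B, merged: 08:30-09:45, 11:15-12:30, 13:00-16:45.
Only in the first: 10:00-11:15, 12:45-13:00.
Only in the second: 08:30-09:45, 11:30-12:30, 13:15-14:15, 14:45-16:45.
Together these are the periods covered by exactly one.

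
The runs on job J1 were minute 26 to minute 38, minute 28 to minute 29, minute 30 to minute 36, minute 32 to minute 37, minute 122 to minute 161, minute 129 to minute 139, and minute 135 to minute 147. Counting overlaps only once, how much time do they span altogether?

51 minutes

Merged: minute 26 to minute 38, minute 122 to minute 161.
Lengths: 12 minutes + 39 minutes = 51 minutes.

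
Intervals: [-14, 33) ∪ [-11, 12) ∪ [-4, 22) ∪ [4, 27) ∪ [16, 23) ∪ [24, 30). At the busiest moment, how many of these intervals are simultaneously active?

At 4, 4 of the intervals are simultaneously active.
No point has more.

4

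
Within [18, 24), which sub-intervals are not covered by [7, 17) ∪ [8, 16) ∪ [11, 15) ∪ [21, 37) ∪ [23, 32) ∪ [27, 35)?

The merged coverage is [7, 17), [21, 37).
Gaps within [18, 24): [18, 21).

[18, 21)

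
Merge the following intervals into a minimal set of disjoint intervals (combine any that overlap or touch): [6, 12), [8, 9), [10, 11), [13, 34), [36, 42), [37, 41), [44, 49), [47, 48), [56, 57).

[8, 9) overlaps/touches [6, 12) → extend to [6, 12).
[10, 11) overlaps/touches [6, 12) → extend to [6, 12).
[13, 34) is disjoint → start new block.
[36, 42) is disjoint → start new block.
[37, 41) overlaps/touches [36, 42) → extend to [36, 42).
[44, 49) is disjoint → start new block.
[47, 48) overlaps/touches [44, 49) → extend to [44, 49).
[56, 57) is disjoint → start new block.

[6, 12) ∪ [13, 34) ∪ [36, 42) ∪ [44, 49) ∪ [56, 57)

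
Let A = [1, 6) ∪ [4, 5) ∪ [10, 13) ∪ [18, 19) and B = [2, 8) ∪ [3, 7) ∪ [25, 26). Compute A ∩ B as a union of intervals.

Merge the first list: [1, 6), [10, 13), [18, 19).
Merge the second list: [2, 8), [25, 26).
[1, 6) meets the second set on [2, 6).
[10, 13): no overlap with the second set.
[18, 19): no overlap with the second set.

[2, 6)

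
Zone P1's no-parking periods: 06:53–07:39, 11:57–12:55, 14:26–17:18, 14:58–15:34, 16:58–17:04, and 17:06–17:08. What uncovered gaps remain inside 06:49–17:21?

Covered (merged): 06:53–07:39, 11:57–12:55, 14:26–17:18.
Uncovered inside 06:49–17:21: 06:49–06:53, 07:39–11:57, 12:55–14:26, 17:18–17:21.

06:49–06:53, 07:39–11:57, 12:55–14:26, 17:18–17:21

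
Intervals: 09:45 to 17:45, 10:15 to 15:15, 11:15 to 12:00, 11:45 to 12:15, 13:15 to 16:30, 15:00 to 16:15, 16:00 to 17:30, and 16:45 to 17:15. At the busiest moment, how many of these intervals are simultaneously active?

Sweep endpoints in order; track running count of active intervals.
Peak of 4 reached at 11:45.

4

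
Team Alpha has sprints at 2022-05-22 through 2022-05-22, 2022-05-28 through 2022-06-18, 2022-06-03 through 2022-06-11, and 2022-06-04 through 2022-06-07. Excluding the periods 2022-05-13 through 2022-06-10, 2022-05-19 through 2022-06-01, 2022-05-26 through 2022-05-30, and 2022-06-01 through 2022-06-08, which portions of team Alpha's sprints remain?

Merge the first list: 2022-05-22 through 2022-05-22, 2022-05-28 through 2022-06-18.
Merge the second list: 2022-05-13 through 2022-06-10.
2022-05-22 through 2022-05-22: fully covered by B → removed.
2022-05-28 through 2022-06-18 minus B → 2022-06-11 through 2022-06-18.

2022-06-11 through 2022-06-18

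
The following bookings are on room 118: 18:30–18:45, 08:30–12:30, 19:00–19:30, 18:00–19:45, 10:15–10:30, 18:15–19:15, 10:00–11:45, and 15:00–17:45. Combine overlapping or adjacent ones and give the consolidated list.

08:30–12:30, 15:00–17:45, 18:00–19:45

Sort by start: 08:30–12:30, 10:00–11:45, 10:15–10:30, 15:00–17:45, 18:00–19:45, 18:15–19:15, 18:30–18:45, 19:00–19:30.
10:00–11:45 overlaps/touches 08:30–12:30 → extend to 08:30–12:30.
10:15–10:30 overlaps/touches 08:30–12:30 → extend to 08:30–12:30.
15:00–17:45 is disjoint → start new block.
18:00–19:45 is disjoint → start new block.
18:15–19:15 overlaps/touches 18:00–19:45 → extend to 18:00–19:45.
18:30–18:45 overlaps/touches 18:00–19:45 → extend to 18:00–19:45.
19:00–19:30 overlaps/touches 18:00–19:45 → extend to 18:00–19:45.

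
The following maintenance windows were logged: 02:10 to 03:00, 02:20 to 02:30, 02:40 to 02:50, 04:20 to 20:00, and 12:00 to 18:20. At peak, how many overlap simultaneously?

Sweep endpoints in order; track running count of active intervals.
Peak of 2 reached at 02:20.

2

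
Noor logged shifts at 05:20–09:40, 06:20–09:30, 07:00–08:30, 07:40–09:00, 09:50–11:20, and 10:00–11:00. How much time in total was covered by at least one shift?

Merged: 05:20-09:40, 09:50-11:20.
Lengths: 4 h 20 min + 1 h 30 min = 5 h 50 min.

5 h 50 min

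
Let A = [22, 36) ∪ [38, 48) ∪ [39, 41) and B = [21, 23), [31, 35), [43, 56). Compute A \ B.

First set merges to [22, 36), [38, 48).
[22, 36) with B removed leaves [23, 31), [35, 36).
[38, 48) with B removed leaves [38, 43).

[23, 31) ∪ [35, 36) ∪ [38, 43)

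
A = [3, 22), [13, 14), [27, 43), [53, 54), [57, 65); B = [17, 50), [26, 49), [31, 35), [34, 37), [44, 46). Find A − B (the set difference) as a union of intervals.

First set merges to [3, 22), [27, 43), [53, 54), [57, 65).
Second set merges to [17, 50).
[3, 22) with B removed leaves [3, 17).
[27, 43) lies entirely inside B → drops out.
[53, 54) is untouched.
[57, 65) is untouched.

[3, 17) ∪ [53, 54) ∪ [57, 65)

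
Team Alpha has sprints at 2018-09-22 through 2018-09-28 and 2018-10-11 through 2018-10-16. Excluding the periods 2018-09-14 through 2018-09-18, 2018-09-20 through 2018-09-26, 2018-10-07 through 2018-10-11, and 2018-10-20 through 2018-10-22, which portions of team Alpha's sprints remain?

2018-09-27 through 2018-09-28, 2018-10-12 through 2018-10-16

2018-09-22 through 2018-09-28 with B removed leaves 2018-09-27 through 2018-09-28.
2018-10-11 through 2018-10-16 with B removed leaves 2018-10-12 through 2018-10-16.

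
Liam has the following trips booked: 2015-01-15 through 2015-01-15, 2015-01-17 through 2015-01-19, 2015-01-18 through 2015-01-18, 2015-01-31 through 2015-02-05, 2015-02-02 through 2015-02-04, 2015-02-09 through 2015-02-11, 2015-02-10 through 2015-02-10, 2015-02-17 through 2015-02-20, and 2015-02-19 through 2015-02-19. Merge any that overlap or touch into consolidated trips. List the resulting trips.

2015-01-15 through 2015-01-15, 2015-01-17 through 2015-01-19, 2015-01-31 through 2015-02-05, 2015-02-09 through 2015-02-11, 2015-02-17 through 2015-02-20

2015-01-17 through 2015-01-19 is disjoint → start new block.
2015-01-18 through 2015-01-18 overlaps/touches 2015-01-17 through 2015-01-19 → extend to 2015-01-17 through 2015-01-19.
2015-01-31 through 2015-02-05 is disjoint → start new block.
2015-02-02 through 2015-02-04 overlaps/touches 2015-01-31 through 2015-02-05 → extend to 2015-01-31 through 2015-02-05.
2015-02-09 through 2015-02-11 is disjoint → start new block.
2015-02-10 through 2015-02-10 overlaps/touches 2015-02-09 through 2015-02-11 → extend to 2015-02-09 through 2015-02-11.
2015-02-17 through 2015-02-20 is disjoint → start new block.
2015-02-19 through 2015-02-19 overlaps/touches 2015-02-17 through 2015-02-20 → extend to 2015-02-17 through 2015-02-20.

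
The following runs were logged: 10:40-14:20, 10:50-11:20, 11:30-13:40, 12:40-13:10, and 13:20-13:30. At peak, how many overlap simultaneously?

3

Sweep endpoints in order; track running count of active intervals.
Peak of 3 reached at 12:40.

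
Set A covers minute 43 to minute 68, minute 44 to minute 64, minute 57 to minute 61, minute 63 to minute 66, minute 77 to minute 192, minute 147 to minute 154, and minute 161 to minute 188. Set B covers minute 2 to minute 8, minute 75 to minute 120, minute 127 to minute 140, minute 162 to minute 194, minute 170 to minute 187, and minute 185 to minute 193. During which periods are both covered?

minute 77 to minute 120, minute 127 to minute 140, minute 162 to minute 192

First set merges to minute 43 to minute 68, minute 77 to minute 192.
Second set merges to minute 2 to minute 8, minute 75 to minute 120, minute 127 to minute 140, minute 162 to minute 194.
minute 43 to minute 68 falls entirely outside B.
minute 77 to minute 192 overlaps B on minute 77 to minute 120, minute 127 to minute 140, minute 162 to minute 192.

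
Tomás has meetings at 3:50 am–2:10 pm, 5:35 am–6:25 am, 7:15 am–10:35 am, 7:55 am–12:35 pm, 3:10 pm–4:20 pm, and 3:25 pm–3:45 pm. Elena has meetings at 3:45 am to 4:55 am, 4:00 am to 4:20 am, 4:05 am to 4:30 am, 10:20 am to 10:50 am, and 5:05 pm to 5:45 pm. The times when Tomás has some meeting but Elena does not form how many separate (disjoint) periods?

3

Merge the first list: 3:50 am-2:10 pm, 3:10 pm-4:20 pm.
Merge the second list: 3:45 am-4:55 am, 10:20 am-10:50 am, 5:05 pm-5:45 pm.
A \ B = 4:55 am-10:20 am, 10:50 am-2:10 pm, 3:10 pm-4:20 pm.
That is 3 disjoint pieces.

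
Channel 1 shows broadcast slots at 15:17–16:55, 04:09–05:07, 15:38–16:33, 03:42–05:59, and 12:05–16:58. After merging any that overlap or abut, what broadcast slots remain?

03:42-05:59, 12:05-16:58

Sort by start: 03:42-05:59, 04:09-05:07, 12:05-16:58, 15:17-16:55, 15:38-16:33.
04:09-05:07 overlaps/touches 03:42-05:59 → extend to 03:42-05:59.
12:05-16:58 is disjoint → start new block.
15:17-16:55 overlaps/touches 12:05-16:58 → extend to 12:05-16:58.
15:38-16:33 overlaps/touches 12:05-16:58 → extend to 12:05-16:58.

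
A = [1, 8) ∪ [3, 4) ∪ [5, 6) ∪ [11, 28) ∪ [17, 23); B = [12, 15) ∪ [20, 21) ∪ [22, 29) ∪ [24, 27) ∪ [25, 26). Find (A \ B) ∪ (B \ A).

A, merged: [1, 8), [11, 28).
B, merged: [12, 15), [20, 21), [22, 29).
A but not B: [1, 8), [11, 12), [15, 20), [21, 22).
B but not A: [28, 29).
Combining gives A △ B.

[1, 8) ∪ [11, 12) ∪ [15, 20) ∪ [21, 22) ∪ [28, 29)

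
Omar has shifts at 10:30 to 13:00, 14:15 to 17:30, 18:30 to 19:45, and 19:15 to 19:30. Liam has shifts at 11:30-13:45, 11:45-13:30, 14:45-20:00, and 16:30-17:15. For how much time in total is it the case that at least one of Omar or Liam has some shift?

9 h

Merge the first list: 10:30–13:00, 14:15–17:30, 18:30–19:45.
Merge the second list: 11:30–13:45, 14:45–20:00.
A ∪ B = 10:30–13:45, 14:15–20:00.
Total: 3 h 15 min + 5 h 45 min = 9 h.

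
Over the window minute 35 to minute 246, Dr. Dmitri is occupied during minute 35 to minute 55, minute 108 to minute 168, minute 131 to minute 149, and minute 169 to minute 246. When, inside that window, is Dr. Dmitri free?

The merged coverage is minute 35 to minute 55, minute 108 to minute 168, minute 169 to minute 246.
Gaps within minute 35 to minute 246: minute 55 to minute 108, minute 168 to minute 169.

minute 55 to minute 108, minute 168 to minute 169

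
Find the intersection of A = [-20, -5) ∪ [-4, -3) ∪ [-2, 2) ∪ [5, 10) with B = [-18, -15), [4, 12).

[-20, -5) overlaps B on [-18, -15).
[-4, -3) falls entirely outside B.
[-2, 2) falls entirely outside B.
[5, 10) overlaps B on [5, 10).

[-18, -15) ∪ [5, 10)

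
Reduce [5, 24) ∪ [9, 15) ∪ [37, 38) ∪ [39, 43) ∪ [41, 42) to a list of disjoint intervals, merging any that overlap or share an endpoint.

[5, 24) ∪ [37, 38) ∪ [39, 43)

[9, 15) overlaps/touches [5, 24) → extend to [5, 24).
[37, 38) is disjoint → start new block.
[39, 43) is disjoint → start new block.
[41, 42) overlaps/touches [39, 43) → extend to [39, 43).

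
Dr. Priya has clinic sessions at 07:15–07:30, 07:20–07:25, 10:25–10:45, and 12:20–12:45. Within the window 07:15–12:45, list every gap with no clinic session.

Covered (merged): 07:15–07:30, 10:25–10:45, 12:20–12:45.
Complement within 07:15–12:45: 07:30–10:25, 10:45–12:20.

07:30–10:25, 10:45–12:20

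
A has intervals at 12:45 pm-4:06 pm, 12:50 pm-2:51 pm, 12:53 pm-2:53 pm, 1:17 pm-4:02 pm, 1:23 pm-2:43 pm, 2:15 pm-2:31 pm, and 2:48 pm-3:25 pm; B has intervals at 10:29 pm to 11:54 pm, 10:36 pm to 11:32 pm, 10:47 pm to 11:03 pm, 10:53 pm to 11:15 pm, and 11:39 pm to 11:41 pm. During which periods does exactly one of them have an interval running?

Merge the first list: 12:45 pm–4:06 pm.
Merge the second list: 10:29 pm–11:54 pm.
A but not B: 12:45 pm–4:06 pm.
B but not A: 10:29 pm–11:54 pm.
Combining gives A △ B.

12:45 pm–4:06 pm, 10:29 pm–11:54 pm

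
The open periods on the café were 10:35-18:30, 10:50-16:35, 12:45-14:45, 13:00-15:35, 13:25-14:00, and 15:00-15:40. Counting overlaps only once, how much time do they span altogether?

7 h 55 min

Merged: 10:35-18:30.
Length: 7 h 55 min.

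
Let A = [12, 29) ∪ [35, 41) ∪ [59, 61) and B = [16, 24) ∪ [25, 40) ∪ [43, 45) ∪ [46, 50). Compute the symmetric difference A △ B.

[12, 16) ∪ [24, 25) ∪ [29, 35) ∪ [40, 41) ∪ [43, 45) ∪ [46, 50) ∪ [59, 61)

Only in the first: [12, 16), [24, 25), [40, 41), [59, 61).
Only in the second: [29, 35), [43, 45), [46, 50).
Together these are the periods covered by exactly one.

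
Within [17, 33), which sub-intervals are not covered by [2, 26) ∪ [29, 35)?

[26, 29)

The merged coverage is [2, 26), [29, 35).
Gaps within [17, 33): [26, 29).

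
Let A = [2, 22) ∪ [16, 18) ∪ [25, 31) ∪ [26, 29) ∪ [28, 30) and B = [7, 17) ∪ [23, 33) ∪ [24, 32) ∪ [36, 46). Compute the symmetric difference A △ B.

[2, 7) ∪ [17, 22) ∪ [23, 25) ∪ [31, 33) ∪ [36, 46)

First set merges to [2, 22), [25, 31).
Second set merges to [7, 17), [23, 33), [36, 46).
A but not B: [2, 7), [17, 22).
B but not A: [23, 25), [31, 33), [36, 46).
Combining gives A △ B.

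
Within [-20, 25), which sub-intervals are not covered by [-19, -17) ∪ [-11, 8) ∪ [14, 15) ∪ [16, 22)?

Covered (merged): [-19, -17), [-11, 8), [14, 15), [16, 22).
Complement within [-20, 25): [-20, -19), [-17, -11), [8, 14), [15, 16), [22, 25).

[-20, -19) ∪ [-17, -11) ∪ [8, 14) ∪ [15, 16) ∪ [22, 25)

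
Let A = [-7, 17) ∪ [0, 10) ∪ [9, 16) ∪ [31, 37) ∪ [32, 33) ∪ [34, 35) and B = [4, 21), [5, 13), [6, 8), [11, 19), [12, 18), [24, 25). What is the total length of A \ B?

First set merges to [-7, 17), [31, 37).
Second set merges to [4, 21), [24, 25).
A \ B = [-7, 4), [31, 37).
Total: 11 + 6 = 17.

17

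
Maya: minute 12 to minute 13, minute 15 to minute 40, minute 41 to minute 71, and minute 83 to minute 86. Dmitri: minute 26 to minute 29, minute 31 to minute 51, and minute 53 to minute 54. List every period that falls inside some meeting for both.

minute 12 to minute 13 falls entirely outside B.
minute 15 to minute 40 overlaps B on minute 26 to minute 29, minute 31 to minute 40.
minute 41 to minute 71 overlaps B on minute 41 to minute 51, minute 53 to minute 54.
minute 83 to minute 86 falls entirely outside B.

minute 26 to minute 29, minute 31 to minute 40, minute 41 to minute 51, minute 53 to minute 54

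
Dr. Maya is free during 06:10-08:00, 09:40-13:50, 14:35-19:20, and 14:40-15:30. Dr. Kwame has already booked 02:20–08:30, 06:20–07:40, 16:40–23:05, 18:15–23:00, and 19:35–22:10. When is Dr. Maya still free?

09:40–13:50, 14:35–16:40

Merge the first list: 06:10–08:00, 09:40–13:50, 14:35–19:20.
Merge the second list: 02:20–08:30, 16:40–23:05.
06:10–08:00: entirely removed.
09:40–13:50: nothing removed.
14:35–19:20 \ B = 14:35–16:40.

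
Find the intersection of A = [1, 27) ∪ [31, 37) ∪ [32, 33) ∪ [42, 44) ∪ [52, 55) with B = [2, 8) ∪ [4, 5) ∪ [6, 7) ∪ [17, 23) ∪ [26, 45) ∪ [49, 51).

Merge the first list: [1, 27), [31, 37), [42, 44), [52, 55).
Merge the second list: [2, 8), [17, 23), [26, 45), [49, 51).
[1, 27) ∩ B → [2, 8), [17, 23), [26, 27).
[31, 37) ∩ B → [31, 37).
[42, 44) ∩ B → [42, 44).
[52, 55) meets no B interval.

[2, 8) ∪ [17, 23) ∪ [26, 27) ∪ [31, 37) ∪ [42, 44)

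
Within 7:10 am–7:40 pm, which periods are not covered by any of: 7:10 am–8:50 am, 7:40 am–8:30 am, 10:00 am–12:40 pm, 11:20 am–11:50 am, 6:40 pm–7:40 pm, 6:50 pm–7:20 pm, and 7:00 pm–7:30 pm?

8:50 am-10:00 am, 12:40 pm-6:40 pm

After merging, the occupied span is 7:10 am-8:50 am, 10:00 am-12:40 pm, 6:40 pm-7:40 pm.
Uncovered inside 7:10 am-7:40 pm: 8:50 am-10:00 am, 12:40 pm-6:40 pm.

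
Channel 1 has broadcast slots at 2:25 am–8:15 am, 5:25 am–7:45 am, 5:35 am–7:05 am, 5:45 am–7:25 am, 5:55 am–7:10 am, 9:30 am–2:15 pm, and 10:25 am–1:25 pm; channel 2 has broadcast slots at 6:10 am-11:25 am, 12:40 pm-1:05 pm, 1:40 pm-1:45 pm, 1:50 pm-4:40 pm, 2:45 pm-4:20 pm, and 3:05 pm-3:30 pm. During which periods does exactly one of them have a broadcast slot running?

2:25 am-6:10 am, 8:15 am-9:30 am, 11:25 am-12:40 pm, 1:05 pm-1:40 pm, 1:45 pm-1:50 pm, 2:15 pm-4:40 pm

Merge the first list: 2:25 am-8:15 am, 9:30 am-2:15 pm.
Merge the second list: 6:10 am-11:25 am, 12:40 pm-1:05 pm, 1:40 pm-1:45 pm, 1:50 pm-4:40 pm.
Only in the first: 2:25 am-6:10 am, 11:25 am-12:40 pm, 1:05 pm-1:40 pm, 1:45 pm-1:50 pm.
Only in the second: 8:15 am-9:30 am, 2:15 pm-4:40 pm.
Together these are the periods covered by exactly one.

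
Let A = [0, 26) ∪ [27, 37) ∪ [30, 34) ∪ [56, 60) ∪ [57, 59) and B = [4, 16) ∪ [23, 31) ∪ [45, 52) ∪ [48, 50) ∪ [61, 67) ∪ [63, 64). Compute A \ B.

[0, 4) ∪ [16, 23) ∪ [31, 37) ∪ [56, 60)

Merge the first list: [0, 26), [27, 37), [56, 60).
Merge the second list: [4, 16), [23, 31), [45, 52), [61, 67).
[0, 26) with B removed leaves [0, 4), [16, 23).
[27, 37) with B removed leaves [31, 37).
[56, 60) is untouched.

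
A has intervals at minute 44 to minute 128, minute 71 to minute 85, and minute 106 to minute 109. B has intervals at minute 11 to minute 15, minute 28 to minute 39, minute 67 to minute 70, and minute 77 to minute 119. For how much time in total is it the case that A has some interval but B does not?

39 minutes

First set merges to minute 44 to minute 128.
A \ B = minute 44 to minute 67, minute 70 to minute 77, minute 119 to minute 128.
Total: 23 minutes + 7 minutes + 9 minutes = 39 minutes.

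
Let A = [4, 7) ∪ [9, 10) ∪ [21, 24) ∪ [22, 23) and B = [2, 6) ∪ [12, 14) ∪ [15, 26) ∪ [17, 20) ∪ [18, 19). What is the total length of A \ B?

2

First set merges to [4, 7), [9, 10), [21, 24).
Second set merges to [2, 6), [12, 14), [15, 26).
A \ B = [6, 7), [9, 10).
Total: 1 + 1 = 2.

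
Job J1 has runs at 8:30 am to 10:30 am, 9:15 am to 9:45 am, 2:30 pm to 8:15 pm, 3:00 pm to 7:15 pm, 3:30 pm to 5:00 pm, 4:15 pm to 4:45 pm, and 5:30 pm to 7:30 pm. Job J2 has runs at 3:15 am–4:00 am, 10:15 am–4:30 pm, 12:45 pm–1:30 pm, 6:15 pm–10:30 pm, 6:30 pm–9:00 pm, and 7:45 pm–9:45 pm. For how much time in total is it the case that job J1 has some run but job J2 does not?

3 h 30 min

A, merged: 8:30 am-10:30 am, 2:30 pm-8:15 pm.
B, merged: 3:15 am-4:00 am, 10:15 am-4:30 pm, 6:15 pm-10:30 pm.
A \ B = 8:30 am-10:15 am, 4:30 pm-6:15 pm.
Total: 1 h 45 min + 1 h 45 min = 3 h 30 min.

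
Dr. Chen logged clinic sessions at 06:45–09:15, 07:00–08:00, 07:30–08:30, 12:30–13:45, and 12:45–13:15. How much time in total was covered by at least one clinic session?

Merged: 06:45-09:15, 12:30-13:45.
Lengths: 2 h 30 min + 1 h 15 min = 3 h 45 min.

3 h 45 min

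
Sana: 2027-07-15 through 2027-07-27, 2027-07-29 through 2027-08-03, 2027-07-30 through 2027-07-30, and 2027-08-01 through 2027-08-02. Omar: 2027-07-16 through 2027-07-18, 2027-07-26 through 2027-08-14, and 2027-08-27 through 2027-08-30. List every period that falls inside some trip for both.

Merge the first list: 2027-07-15 through 2027-07-27, 2027-07-29 through 2027-08-03.
2027-07-15 through 2027-07-27 meets the second set on 2027-07-16 through 2027-07-18, 2027-07-26 through 2027-07-27.
2027-07-29 through 2027-08-03 meets the second set on 2027-07-29 through 2027-08-03.

2027-07-16 through 2027-07-18, 2027-07-26 through 2027-07-27, 2027-07-29 through 2027-08-03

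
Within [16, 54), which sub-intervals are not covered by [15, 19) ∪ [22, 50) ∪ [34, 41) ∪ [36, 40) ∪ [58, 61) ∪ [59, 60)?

[19, 22) ∪ [50, 54)

After merging, the occupied span is [15, 19), [22, 50), [58, 61).
Complement within [16, 54): [19, 22), [50, 54).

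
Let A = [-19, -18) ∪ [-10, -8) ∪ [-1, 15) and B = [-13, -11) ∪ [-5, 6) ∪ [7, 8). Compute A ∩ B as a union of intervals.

[-19, -18): no overlap with the second set.
[-10, -8): no overlap with the second set.
[-1, 15) meets the second set on [-1, 6), [7, 8).

[-1, 6) ∪ [7, 8)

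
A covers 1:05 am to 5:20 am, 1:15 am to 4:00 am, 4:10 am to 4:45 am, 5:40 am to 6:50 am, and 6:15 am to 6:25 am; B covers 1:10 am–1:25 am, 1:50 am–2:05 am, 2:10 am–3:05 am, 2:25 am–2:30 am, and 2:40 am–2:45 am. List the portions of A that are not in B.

A, merged: 1:05 am–5:20 am, 5:40 am–6:50 am.
B, merged: 1:10 am–1:25 am, 1:50 am–2:05 am, 2:10 am–3:05 am.
1:05 am–5:20 am with B removed leaves 1:05 am–1:10 am, 1:25 am–1:50 am, 2:05 am–2:10 am, 3:05 am–5:20 am.
5:40 am–6:50 am is untouched.

1:05 am–1:10 am, 1:25 am–1:50 am, 2:05 am–2:10 am, 3:05 am–5:20 am, 5:40 am–6:50 am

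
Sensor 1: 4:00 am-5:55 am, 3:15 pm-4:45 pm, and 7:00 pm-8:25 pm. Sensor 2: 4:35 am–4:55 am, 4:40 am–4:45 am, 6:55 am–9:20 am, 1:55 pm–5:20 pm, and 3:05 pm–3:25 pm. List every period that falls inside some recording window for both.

Second set merges to 4:35 am-4:55 am, 6:55 am-9:20 am, 1:55 pm-5:20 pm.
4:00 am-5:55 am meets the second set on 4:35 am-4:55 am.
3:15 pm-4:45 pm meets the second set on 3:15 pm-4:45 pm.
7:00 pm-8:25 pm: no overlap with the second set.

4:35 am-4:55 am, 3:15 pm-4:45 pm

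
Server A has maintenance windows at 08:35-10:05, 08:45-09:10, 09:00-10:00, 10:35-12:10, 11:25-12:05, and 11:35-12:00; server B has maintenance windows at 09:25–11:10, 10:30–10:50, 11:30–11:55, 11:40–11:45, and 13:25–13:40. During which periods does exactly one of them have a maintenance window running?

Merge the first list: 08:35–10:05, 10:35–12:10.
Merge the second list: 09:25–11:10, 11:30–11:55, 13:25–13:40.
A \ B = 08:35–09:25, 11:10–11:30, 11:55–12:10.
B \ A = 10:05–10:35, 13:25–13:40.
Union of the two gives the symmetric difference.

08:35–09:25, 10:05–10:35, 11:10–11:30, 11:55–12:10, 13:25–13:40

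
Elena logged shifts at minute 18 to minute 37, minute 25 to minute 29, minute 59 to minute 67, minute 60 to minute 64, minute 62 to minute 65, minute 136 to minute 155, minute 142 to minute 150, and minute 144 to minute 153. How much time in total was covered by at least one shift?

Merged: minute 18 to minute 37, minute 59 to minute 67, minute 136 to minute 155.
Lengths: 19 minutes + 8 minutes + 19 minutes = 46 minutes.

46 minutes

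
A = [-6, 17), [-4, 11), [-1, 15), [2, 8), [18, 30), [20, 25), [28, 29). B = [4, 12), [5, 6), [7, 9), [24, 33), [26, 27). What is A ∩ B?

A, merged: [-6, 17), [18, 30).
B, merged: [4, 12), [24, 33).
[-6, 17) overlaps B on [4, 12).
[18, 30) overlaps B on [24, 30).

[4, 12) ∪ [24, 30)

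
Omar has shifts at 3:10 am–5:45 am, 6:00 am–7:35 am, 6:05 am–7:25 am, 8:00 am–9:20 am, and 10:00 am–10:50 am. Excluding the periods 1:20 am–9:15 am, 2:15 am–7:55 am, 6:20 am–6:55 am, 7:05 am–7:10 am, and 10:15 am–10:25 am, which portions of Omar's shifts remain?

Merge the first list: 3:10 am-5:45 am, 6:00 am-7:35 am, 8:00 am-9:20 am, 10:00 am-10:50 am.
Merge the second list: 1:20 am-9:15 am, 10:15 am-10:25 am.
3:10 am-5:45 am: fully covered by B → removed.
6:00 am-7:35 am: fully covered by B → removed.
8:00 am-9:20 am minus B → 9:15 am-9:20 am.
10:00 am-10:50 am minus B → 10:00 am-10:15 am, 10:25 am-10:50 am.

9:15 am-9:20 am, 10:00 am-10:15 am, 10:25 am-10:50 am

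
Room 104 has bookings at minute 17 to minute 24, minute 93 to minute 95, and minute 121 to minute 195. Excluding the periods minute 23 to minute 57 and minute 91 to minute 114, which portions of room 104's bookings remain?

minute 17 to minute 23, minute 121 to minute 195

minute 17 to minute 24 \ B = minute 17 to minute 23.
minute 93 to minute 95: entirely removed.
minute 121 to minute 195: nothing removed.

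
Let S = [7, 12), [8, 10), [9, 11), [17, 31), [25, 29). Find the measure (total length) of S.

Merged: [7, 12), [17, 31).
Lengths: 5 + 14 = 19.

19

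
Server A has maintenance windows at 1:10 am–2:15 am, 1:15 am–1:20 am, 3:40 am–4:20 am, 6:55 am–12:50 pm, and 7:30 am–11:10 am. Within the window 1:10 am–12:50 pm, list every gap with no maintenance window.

The merged coverage is 1:10 am–2:15 am, 3:40 am–4:20 am, 6:55 am–12:50 pm.
Uncovered inside 1:10 am–12:50 pm: 2:15 am–3:40 am, 4:20 am–6:55 am.

2:15 am–3:40 am, 4:20 am–6:55 am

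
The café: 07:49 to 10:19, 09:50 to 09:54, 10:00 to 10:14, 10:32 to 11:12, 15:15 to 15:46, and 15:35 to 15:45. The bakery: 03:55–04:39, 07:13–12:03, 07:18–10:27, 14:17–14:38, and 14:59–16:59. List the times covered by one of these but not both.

03:55–04:39, 07:13–07:49, 10:19–10:32, 11:12–12:03, 14:17–14:38, 14:59–15:15, 15:46–16:59

First set merges to 07:49–10:19, 10:32–11:12, 15:15–15:46.
Second set merges to 03:55–04:39, 07:13–12:03, 14:17–14:38, 14:59–16:59.
A but not B: none.
B but not A: 03:55–04:39, 07:13–07:49, 10:19–10:32, 11:12–12:03, 14:17–14:38, 14:59–15:15, 15:46–16:59.
Combining gives A △ B.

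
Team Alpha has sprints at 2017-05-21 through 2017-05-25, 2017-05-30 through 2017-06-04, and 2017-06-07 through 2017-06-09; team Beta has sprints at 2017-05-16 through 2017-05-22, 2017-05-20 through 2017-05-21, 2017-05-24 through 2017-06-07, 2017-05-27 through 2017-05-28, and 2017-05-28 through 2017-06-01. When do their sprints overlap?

2017-05-21 through 2017-05-22, 2017-05-24 through 2017-05-25, 2017-05-30 through 2017-06-04, 2017-06-07 through 2017-06-07

Merge the second list: 2017-05-16 through 2017-05-22, 2017-05-24 through 2017-06-07.
2017-05-21 through 2017-05-25 meets the second set on 2017-05-21 through 2017-05-22, 2017-05-24 through 2017-05-25.
2017-05-30 through 2017-06-04 meets the second set on 2017-05-30 through 2017-06-04.
2017-06-07 through 2017-06-09 meets the second set on 2017-06-07 through 2017-06-07.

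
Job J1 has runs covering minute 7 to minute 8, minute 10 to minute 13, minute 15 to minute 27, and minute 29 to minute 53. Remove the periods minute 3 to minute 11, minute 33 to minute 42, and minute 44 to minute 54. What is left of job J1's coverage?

minute 7 to minute 8: entirely removed.
minute 10 to minute 13 \ B = minute 11 to minute 13.
minute 15 to minute 27: nothing removed.
minute 29 to minute 53 \ B = minute 29 to minute 33, minute 42 to minute 44.

minute 11 to minute 13, minute 15 to minute 27, minute 29 to minute 33, minute 42 to minute 44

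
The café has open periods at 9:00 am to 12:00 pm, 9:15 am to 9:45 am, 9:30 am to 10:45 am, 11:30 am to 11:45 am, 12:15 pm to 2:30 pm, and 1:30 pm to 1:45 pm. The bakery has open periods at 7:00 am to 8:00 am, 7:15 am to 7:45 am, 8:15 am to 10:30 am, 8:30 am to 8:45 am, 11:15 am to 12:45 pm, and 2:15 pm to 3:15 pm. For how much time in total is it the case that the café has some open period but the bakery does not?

Merge the first list: 9:00 am-12:00 pm, 12:15 pm-2:30 pm.
Merge the second list: 7:00 am-8:00 am, 8:15 am-10:30 am, 11:15 am-12:45 pm, 2:15 pm-3:15 pm.
A \ B = 10:30 am-11:15 am, 12:45 pm-2:15 pm.
Total: 45 min + 1 h 30 min = 2 h 15 min.

2 h 15 min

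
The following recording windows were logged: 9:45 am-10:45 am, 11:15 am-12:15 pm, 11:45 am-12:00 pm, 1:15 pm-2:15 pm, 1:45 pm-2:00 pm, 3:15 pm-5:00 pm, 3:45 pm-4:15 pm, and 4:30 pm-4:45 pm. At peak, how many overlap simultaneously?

2

At 11:45 am, 2 of the intervals are simultaneously active.
No point has more.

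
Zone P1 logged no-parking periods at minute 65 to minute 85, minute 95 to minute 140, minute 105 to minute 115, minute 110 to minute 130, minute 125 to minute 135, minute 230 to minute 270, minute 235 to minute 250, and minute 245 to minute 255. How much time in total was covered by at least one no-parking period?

Merged: minute 65 to minute 85, minute 95 to minute 140, minute 230 to minute 270.
Lengths: 20 minutes + 45 minutes + 40 minutes = 105 minutes.

105 minutes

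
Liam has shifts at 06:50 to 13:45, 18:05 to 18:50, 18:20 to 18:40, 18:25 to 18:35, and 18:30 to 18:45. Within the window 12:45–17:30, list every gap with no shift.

13:45–17:30

After merging, the occupied span is 06:50–13:45, 18:05–18:50.
Gaps within 12:45–17:30: 13:45–17:30.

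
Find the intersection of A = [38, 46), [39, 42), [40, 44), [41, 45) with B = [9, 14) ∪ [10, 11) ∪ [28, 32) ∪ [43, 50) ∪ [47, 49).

[43, 46)

A, merged: [38, 46).
B, merged: [9, 14), [28, 32), [43, 50).
[38, 46) ∩ B → [43, 46).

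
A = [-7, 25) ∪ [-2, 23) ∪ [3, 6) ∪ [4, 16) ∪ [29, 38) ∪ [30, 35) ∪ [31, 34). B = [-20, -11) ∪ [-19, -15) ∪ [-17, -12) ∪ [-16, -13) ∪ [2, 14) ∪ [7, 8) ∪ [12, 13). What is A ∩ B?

Merge the first list: [-7, 25), [29, 38).
Merge the second list: [-20, -11), [2, 14).
[-7, 25) ∩ B → [2, 14).
[29, 38) meets no B interval.

[2, 14)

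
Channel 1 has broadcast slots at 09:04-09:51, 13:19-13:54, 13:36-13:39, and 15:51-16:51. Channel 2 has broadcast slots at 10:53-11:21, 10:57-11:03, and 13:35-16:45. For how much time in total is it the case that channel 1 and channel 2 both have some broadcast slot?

1 h 13 min

A, merged: 09:04–09:51, 13:19–13:54, 15:51–16:51.
B, merged: 10:53–11:21, 13:35–16:45.
A ∩ B = 13:35–13:54, 15:51–16:45.
Total: 19 min + 54 min = 1 h 13 min.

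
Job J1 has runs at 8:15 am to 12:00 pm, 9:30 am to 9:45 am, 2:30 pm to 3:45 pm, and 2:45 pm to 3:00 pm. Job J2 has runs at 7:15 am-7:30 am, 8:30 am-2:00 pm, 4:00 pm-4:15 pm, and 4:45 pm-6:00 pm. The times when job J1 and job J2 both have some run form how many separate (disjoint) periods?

1

First set merges to 8:15 am–12:00 pm, 2:30 pm–3:45 pm.
A ∩ B = 8:30 am–12:00 pm.
That is 1 disjoint piece.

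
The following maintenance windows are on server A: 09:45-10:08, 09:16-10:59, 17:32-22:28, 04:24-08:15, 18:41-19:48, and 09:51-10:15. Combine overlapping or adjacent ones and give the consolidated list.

Sort by start: 04:24–08:15, 09:16–10:59, 09:45–10:08, 09:51–10:15, 17:32–22:28, 18:41–19:48.
09:16–10:59 is disjoint → start new block.
09:45–10:08 overlaps/touches 09:16–10:59 → extend to 09:16–10:59.
09:51–10:15 overlaps/touches 09:16–10:59 → extend to 09:16–10:59.
17:32–22:28 is disjoint → start new block.
18:41–19:48 overlaps/touches 17:32–22:28 → extend to 17:32–22:28.

04:24–08:15, 09:16–10:59, 17:32–22:28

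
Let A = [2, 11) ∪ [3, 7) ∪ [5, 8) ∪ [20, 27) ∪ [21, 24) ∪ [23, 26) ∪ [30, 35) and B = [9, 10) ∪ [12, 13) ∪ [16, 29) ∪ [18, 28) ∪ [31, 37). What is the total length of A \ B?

9

A, merged: [2, 11), [20, 27), [30, 35).
B, merged: [9, 10), [12, 13), [16, 29), [31, 37).
A \ B = [2, 9), [10, 11), [30, 31).
Total: 7 + 1 + 1 = 9.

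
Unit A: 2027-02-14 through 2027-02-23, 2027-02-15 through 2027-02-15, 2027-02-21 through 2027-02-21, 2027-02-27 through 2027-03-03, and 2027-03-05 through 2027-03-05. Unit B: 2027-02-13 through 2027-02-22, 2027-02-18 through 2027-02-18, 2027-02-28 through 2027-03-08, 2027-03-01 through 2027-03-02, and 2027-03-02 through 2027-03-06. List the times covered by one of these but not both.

A, merged: 2027-02-14 through 2027-02-23, 2027-02-27 through 2027-03-03, 2027-03-05 through 2027-03-05.
B, merged: 2027-02-13 through 2027-02-22, 2027-02-28 through 2027-03-08.
A \ B = 2027-02-23 through 2027-02-23, 2027-02-27 through 2027-02-27.
B \ A = 2027-02-13 through 2027-02-13, 2027-03-04 through 2027-03-04, 2027-03-06 through 2027-03-08.
Union of the two gives the symmetric difference.

2027-02-13 through 2027-02-13, 2027-02-23 through 2027-02-23, 2027-02-27 through 2027-02-27, 2027-03-04 through 2027-03-04, 2027-03-06 through 2027-03-08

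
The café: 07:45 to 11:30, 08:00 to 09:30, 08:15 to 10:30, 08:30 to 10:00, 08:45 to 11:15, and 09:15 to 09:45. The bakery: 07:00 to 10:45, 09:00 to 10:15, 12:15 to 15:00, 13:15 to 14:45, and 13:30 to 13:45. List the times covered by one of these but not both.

07:00–07:45, 10:45–11:30, 12:15–15:00

A, merged: 07:45–11:30.
B, merged: 07:00–10:45, 12:15–15:00.
A but not B: 10:45–11:30.
B but not A: 07:00–07:45, 12:15–15:00.
Combining gives A △ B.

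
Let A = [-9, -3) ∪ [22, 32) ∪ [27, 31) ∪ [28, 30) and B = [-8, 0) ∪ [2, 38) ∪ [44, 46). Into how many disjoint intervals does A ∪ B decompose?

Merge the first list: [-9, -3), [22, 32).
A ∪ B = [-9, 0), [2, 38), [44, 46).
That is 3 disjoint pieces.

3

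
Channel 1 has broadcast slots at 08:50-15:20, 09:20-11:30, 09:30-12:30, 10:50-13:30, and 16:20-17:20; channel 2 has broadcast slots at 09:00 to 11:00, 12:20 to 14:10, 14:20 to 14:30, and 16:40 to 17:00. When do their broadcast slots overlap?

09:00-11:00, 12:20-14:10, 14:20-14:30, 16:40-17:00

First set merges to 08:50-15:20, 16:20-17:20.
08:50-15:20 ∩ B → 09:00-11:00, 12:20-14:10, 14:20-14:30.
16:20-17:20 ∩ B → 16:40-17:00.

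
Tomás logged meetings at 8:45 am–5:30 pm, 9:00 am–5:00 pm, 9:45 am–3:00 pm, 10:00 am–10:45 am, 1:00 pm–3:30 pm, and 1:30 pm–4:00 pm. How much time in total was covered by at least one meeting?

Merged: 8:45 am-5:30 pm.
Length: 8 h 45 min.

8 h 45 min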